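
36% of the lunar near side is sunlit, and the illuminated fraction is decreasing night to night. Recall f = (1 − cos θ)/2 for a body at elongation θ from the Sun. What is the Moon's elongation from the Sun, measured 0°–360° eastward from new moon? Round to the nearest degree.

286°

From f = (1 − cos θ)/2: cos θ = 1 − 2×0.36 = 0.280; arccos → 73.7°.
Waning ⇒ past full, so θ = 360° − 73.7° = 286.3°.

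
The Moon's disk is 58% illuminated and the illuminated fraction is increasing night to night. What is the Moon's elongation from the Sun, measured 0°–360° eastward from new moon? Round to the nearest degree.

From f = (1 − cos θ)/2: cos θ = 1 − 2×0.58 = -0.160; arccos → 99.2°.
The Moon is waxing (0°–180°), so θ = 99.2° directly.

99°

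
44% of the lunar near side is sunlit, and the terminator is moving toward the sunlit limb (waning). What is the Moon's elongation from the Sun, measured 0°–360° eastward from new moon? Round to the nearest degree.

From f = (1 − cos θ)/2: cos θ = 1 − 2×0.44 = 0.120; arccos → 83.1°.
A waning Moon lies in 180°–360°, so θ = 360° − 83.1° = 276.9°.

277°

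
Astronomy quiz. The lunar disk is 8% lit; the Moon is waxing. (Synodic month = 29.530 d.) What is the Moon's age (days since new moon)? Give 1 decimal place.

2.7 days

cos θ = 1 − 2f = 0.840, giving a principal value of 32.9°.
The Moon is waxing (0°–180°), so θ = 32.9° directly.
That fraction of the synodic month is 32.9/360 × 29.530 d ≈ 2.70 d.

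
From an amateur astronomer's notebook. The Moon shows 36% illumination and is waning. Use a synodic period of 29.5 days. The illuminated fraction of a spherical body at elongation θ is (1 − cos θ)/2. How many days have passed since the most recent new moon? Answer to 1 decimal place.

23.5 days

cos θ = 1 − 2f = 0.280, giving a principal value of 73.7°.
Since the Moon is past full (waning), take the reflex angle: θ = 360° − 73.7° = 286.3°.
That fraction of the synodic month is 286.3/360 × 29.5 d ≈ 23.46 d.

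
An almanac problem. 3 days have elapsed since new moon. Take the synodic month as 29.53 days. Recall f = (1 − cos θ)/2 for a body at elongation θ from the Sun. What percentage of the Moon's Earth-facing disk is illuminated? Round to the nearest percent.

Elongation θ = 360° × 3/29.53 ≈ 36.6°.
Illuminated fraction = (1 − cos 36.6°)/2 = (1 − 0.803)/2 ≈ 0.098, so 10%.

10%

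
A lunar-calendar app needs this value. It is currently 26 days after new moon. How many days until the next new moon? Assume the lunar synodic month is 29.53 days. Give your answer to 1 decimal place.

3.5 days

The next new moon completes the synodic month: 29.53 − 26 = 3.530 days.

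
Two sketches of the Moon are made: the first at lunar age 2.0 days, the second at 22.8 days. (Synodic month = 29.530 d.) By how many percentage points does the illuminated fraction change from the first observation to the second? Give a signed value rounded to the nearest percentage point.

+39 pp

First observation: θ = 360°·2.0/29.530 = 24.4°, so f = 0.045.
Second observation: θ = 278.0°, f = 0.431.
Δf = 0.431 − 0.045 = +0.386, i.e. +39 pp.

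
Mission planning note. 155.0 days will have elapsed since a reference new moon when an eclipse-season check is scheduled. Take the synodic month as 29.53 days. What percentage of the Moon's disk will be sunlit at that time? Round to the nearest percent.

50%

155.0/29.53 = 5.249 lunations, so 5 complete cycles and 7.35 d into the next.
Elongation θ = 360° × 7.35/29.53 ≈ 89.6°.
cos 89.6° = 0.007, so f = (1 − 0.007)/2 = 0.497, so 50%.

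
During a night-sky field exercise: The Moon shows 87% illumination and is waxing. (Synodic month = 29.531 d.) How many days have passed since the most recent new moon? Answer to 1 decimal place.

11.3 days

Invert f = (1 − cos θ)/2 to get cos θ = 1 − 2(0.87) = -0.740, hence θ₀ = arccos -0.740 = 137.7°.
Waxing ⇒ before full, so θ = 137.7°.
At 360°/29.531 d per day, 137.7° corresponds to 11.30 days.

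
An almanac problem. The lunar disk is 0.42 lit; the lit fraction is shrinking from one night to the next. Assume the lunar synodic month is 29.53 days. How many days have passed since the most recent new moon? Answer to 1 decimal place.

From f = (1 − cos θ)/2: cos θ = 1 − 2×0.42 = 0.160; arccos → 80.8°.
Waning ⇒ past full, so θ = 360° − 80.8° = 279.2°.
Age = 29.53 × 279.2°/360° ≈ 22.90 days.

22.9 days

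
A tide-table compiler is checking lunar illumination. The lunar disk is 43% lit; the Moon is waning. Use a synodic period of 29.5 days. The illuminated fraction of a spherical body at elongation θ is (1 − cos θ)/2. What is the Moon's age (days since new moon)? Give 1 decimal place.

Invert f = (1 − cos θ)/2 to get cos θ = 1 − 2(0.43) = 0.140, hence θ₀ = arccos 0.140 = 82.0°.
A waning Moon lies in 180°–360°, so θ = 360° − 82.0° = 278.0°.
Age = 29.5 × 278.0°/360° ≈ 22.78 days.

22.8 days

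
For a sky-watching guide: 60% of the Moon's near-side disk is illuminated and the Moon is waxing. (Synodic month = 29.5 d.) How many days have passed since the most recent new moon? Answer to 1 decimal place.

cos θ = 1 − 2f = -0.200, giving a principal value of 101.5°.
Waxing ⇒ before full, so θ = 101.5°.
At 360°/29.5 d per day, 101.5° corresponds to 8.32 days.

8.3 days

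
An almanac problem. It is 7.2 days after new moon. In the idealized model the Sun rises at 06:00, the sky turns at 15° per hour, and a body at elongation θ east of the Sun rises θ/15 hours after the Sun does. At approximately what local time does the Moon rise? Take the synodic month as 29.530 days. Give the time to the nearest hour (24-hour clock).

12:00

Phase angle: θ = 360°·(7.2 d)/(29.530 d) = 87.8°.
At 15° of sky rotation per hour, 87.8° corresponds to a 5.85 h lag.
06:00 + 5.85 h ≈ 11:51 → 12:00 to the nearest hour.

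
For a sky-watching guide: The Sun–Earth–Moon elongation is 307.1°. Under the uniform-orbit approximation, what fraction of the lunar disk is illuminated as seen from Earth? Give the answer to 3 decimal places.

f = (1 − cos 307.1°)/2 = (1 − 0.603)/2 ≈ 0.198.

0.198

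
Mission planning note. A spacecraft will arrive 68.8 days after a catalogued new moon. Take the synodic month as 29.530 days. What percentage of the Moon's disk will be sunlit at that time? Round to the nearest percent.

74%

68.8 d spans 2 complete synodic months (2 × 29.530 = 59.06 d) plus 9.74 d.
The Moon has covered 9.74/29.530 of its cycle, so θ ≈ 360° × 9.74/29.530 = 118.7°.
With cos θ = (-0.481), the lit fraction is (1 − (-0.481))/2 ≈ 0.740, so 74%.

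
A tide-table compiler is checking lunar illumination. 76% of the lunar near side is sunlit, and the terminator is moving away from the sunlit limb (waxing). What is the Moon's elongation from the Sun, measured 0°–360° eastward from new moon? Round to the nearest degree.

121°

Invert f = (1 − cos θ)/2 to get cos θ = 1 − 2(0.76) = -0.520, hence θ₀ = arccos -0.520 = 121.3°.
Before full moon the principal value applies: θ = 121.3°.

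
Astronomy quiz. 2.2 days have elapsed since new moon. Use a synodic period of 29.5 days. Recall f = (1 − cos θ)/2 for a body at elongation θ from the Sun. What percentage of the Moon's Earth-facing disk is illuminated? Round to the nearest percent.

The Moon has covered 2.2/29.5 of its cycle, so θ ≈ 360° × 2.2/29.5 = 26.8°.
Illuminated fraction = (1 − cos 26.8°)/2 = (1 − 0.892)/2 ≈ 0.054, so 5%.

5%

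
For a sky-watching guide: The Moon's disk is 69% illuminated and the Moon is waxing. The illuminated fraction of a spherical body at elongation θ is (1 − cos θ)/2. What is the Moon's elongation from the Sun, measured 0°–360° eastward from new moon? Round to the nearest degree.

Invert f = (1 − cos θ)/2 to get cos θ = 1 − 2(0.69) = -0.380, hence θ₀ = arccos -0.380 = 112.3°.
Before full moon the principal value applies: θ = 112.3°.

112°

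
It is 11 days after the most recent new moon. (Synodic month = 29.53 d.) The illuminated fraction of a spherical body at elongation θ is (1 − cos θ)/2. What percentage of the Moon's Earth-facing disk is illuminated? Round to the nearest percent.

85%

The Moon has covered 11/29.53 of its cycle, so θ ≈ 360° × 11/29.53 = 134.1°.
cos 134.1° = (-0.696), so f = (1 − (-0.696))/2 = 0.848, so 85%.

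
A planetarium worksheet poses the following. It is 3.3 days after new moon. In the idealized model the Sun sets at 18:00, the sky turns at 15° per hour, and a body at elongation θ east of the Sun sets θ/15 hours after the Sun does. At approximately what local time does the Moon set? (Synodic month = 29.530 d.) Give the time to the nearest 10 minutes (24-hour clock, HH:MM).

Elongation θ = 360° × 3.3/29.530 ≈ 40.2°.
At 15° of sky rotation per hour, 40.2° corresponds to a 2.68 h lag.
18:00 + 2.682 h ≈ 20:41 → 20:40 to the nearest ten minutes.

20:40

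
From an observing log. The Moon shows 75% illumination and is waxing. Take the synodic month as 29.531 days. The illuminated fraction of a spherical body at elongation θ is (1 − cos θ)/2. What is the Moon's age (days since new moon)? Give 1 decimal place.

9.8 days

From f = (1 − cos θ)/2: cos θ = 1 − 2×0.75 = -0.500; arccos → 120.0°.
The Moon is waxing (0°–180°), so θ = 120.0° directly.
That fraction of the synodic month is 120.0/360 × 29.531 d ≈ 9.84 d.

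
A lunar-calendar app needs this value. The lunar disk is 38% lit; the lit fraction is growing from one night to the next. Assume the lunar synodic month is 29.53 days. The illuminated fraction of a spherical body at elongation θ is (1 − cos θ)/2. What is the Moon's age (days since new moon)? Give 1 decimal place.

6.2 days

cos θ = 1 − 2f = 0.240, giving a principal value of 76.1°.
The Moon is waxing (0°–180°), so θ = 76.1° directly.
At 360°/29.53 d per day, 76.1° corresponds to 6.24 days.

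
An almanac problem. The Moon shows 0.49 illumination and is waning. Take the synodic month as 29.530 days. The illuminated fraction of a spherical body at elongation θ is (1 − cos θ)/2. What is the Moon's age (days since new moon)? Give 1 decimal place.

22.2 days

Invert f = (1 − cos θ)/2 to get cos θ = 1 − 2(0.49) = 0.020, hence θ₀ = arccos 0.020 = 88.9°.
Since the Moon is past full (waning), take the reflex angle: θ = 360° − 88.9° = 271.1°.
That fraction of the synodic month is 271.1/360 × 29.530 d ≈ 22.24 d.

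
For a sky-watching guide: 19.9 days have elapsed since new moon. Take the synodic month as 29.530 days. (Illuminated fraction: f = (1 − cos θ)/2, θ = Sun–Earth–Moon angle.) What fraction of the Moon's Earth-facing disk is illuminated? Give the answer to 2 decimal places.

0.73

Elongation θ = 360° × 19.9/29.530 ≈ 242.6°.
cos 242.6° = (-0.460), so f = (1 − (-0.460))/2 = 0.730.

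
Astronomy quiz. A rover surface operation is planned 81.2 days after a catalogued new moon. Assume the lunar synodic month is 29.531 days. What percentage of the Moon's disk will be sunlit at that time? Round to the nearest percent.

81.2/29.531 = 2.750 lunations, so 2 complete cycles and 22.14 d into the next.
Elongation θ = 360° × 22.14/29.531 ≈ 269.9°.
cos 269.9° = (-0.002), so f = (1 − (-0.002))/2 = 0.501, so 50%.

50%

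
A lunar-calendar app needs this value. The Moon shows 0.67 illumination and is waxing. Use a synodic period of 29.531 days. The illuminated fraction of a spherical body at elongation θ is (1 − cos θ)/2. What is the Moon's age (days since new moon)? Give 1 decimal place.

9.0 days

From f = (1 − cos θ)/2: cos θ = 1 − 2×0.67 = -0.340; arccos → 109.9°.
The Moon is waxing (0°–180°), so θ = 109.9° directly.
That fraction of the synodic month is 109.9/360 × 29.531 d ≈ 9.01 d.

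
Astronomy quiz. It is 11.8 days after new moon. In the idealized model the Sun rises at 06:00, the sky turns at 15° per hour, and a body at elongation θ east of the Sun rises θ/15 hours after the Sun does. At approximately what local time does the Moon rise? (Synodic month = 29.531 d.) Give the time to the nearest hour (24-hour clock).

Elongation θ = 360° × 11.8/29.531 ≈ 143.8°.
The Moon trails the Sun by θ/15 = 143.8/15 ≈ 9.59 hours.
06:00 + 9.59 h ≈ 15:35 → 16:00 to the nearest hour.

16:00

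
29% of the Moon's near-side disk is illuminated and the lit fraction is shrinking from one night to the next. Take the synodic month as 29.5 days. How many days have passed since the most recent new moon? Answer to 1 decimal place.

24.2 days

Invert f = (1 − cos θ)/2 to get cos θ = 1 − 2(0.29) = 0.420, hence θ₀ = arccos 0.420 = 65.2°.
Since the Moon is past full (waning), take the reflex angle: θ = 360° − 65.2° = 294.8°.
At 360°/29.5 d per day, 294.8° corresponds to 24.16 days.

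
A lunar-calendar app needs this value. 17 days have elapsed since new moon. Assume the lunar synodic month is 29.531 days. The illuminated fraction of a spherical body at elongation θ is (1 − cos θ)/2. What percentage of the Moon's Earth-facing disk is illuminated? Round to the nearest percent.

Phase angle: θ = 360°·(17 d)/(29.531 d) = 207.2°.
Illuminated fraction = (1 − cos 207.2°)/2 = (1 − (-0.889))/2 ≈ 0.945, so 94%.

94%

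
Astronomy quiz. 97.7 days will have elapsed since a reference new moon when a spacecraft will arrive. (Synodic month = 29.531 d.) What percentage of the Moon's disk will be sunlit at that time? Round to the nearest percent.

97.7/29.531 = 3.308 lunations, so 3 complete cycles and 9.11 d into the next.
Phase angle: θ = 360°·(9.11 d)/(29.531 d) = 111.0°.
Illuminated fraction = (1 − cos 111.0°)/2 = (1 − (-0.359))/2 ≈ 0.679, so 68%.

68%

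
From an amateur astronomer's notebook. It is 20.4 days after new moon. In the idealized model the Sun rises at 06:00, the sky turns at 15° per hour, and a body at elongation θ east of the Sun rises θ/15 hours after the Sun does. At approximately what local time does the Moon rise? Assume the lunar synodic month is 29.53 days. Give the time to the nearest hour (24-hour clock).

23:00

The Moon has covered 20.4/29.53 of its cycle, so θ ≈ 360° × 20.4/29.53 = 248.7°.
The Moon trails the Sun by θ/15 = 248.7/15 ≈ 16.58 hours.
06:00 + 16.58 h ≈ 22:35 → 23:00 to the nearest hour.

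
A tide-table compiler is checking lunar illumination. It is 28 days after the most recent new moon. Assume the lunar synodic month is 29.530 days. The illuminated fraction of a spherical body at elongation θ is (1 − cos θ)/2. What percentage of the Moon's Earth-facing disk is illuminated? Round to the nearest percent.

Phase angle: θ = 360°·(28 d)/(29.530 d) = 341.3°.
Illuminated fraction = (1 − cos 341.3°)/2 = (1 − 0.947)/2 ≈ 0.026, so 3%.

3%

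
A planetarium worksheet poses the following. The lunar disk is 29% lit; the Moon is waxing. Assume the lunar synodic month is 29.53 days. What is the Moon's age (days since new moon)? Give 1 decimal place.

From f = (1 − cos θ)/2: cos θ = 1 − 2×0.29 = 0.420; arccos → 65.2°.
The Moon is waxing (0°–180°), so θ = 65.2° directly.
At 360°/29.53 d per day, 65.2° corresponds to 5.35 days.

5.3 days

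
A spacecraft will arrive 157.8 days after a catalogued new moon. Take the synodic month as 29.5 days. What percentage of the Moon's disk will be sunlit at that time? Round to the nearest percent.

79%

157.8 d spans 5 complete synodic months (5 × 29.5 = 147.50 d) plus 10.30 d.
Elongation θ = 360° × 10.30/29.5 ≈ 125.7°.
Illuminated fraction = (1 − cos 125.7°)/2 = (1 − (-0.583))/2 ≈ 0.792, so 79%.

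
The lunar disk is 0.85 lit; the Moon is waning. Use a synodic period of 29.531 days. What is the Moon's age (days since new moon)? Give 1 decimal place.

18.5 days

Invert f = (1 − cos θ)/2 to get cos θ = 1 − 2(0.85) = -0.700, hence θ₀ = arccos -0.700 = 134.4°.
Waning ⇒ past full, so θ = 360° − 134.4° = 225.6°.
Age = 29.531 × 225.6°/360° ≈ 18.50 days.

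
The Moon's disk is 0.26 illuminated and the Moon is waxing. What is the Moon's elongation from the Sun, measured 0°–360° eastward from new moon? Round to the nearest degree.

61°

cos θ = 1 − 2f = 0.480, giving a principal value of 61.3°.
Before full moon the principal value applies: θ = 61.3°.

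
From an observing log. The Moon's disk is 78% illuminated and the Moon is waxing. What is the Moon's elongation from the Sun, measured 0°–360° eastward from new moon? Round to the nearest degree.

124°

Invert f = (1 − cos θ)/2 to get cos θ = 1 − 2(0.78) = -0.560, hence θ₀ = arccos -0.560 = 124.1°.
Before full moon the principal value applies: θ = 124.1°.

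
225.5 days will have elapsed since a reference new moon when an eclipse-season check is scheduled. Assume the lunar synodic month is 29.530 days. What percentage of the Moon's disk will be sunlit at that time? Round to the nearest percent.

225.5 d spans 7 complete synodic months (7 × 29.530 = 206.71 d) plus 18.79 d.
Elongation θ = 360° × 18.79/29.530 ≈ 229.1°.
cos 229.1° = (-0.655), so f = (1 − (-0.655))/2 = 0.828, so 83%.

83%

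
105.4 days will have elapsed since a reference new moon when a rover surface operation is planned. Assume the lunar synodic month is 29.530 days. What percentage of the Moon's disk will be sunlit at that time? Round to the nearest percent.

105.4 d spans 3 complete synodic months (3 × 29.530 = 88.59 d) plus 16.81 d.
Phase angle: θ = 360°·(16.81 d)/(29.530 d) = 204.9°.
Illuminated fraction = (1 − cos 204.9°)/2 = (1 − (-0.907))/2 ≈ 0.953, so 95%.

95%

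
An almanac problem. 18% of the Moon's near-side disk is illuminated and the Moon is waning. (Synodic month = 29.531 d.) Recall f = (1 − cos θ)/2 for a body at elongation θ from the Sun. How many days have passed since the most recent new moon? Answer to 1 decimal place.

25.4 days

cos θ = 1 − 2f = 0.640, giving a principal value of 50.2°.
A waning Moon lies in 180°–360°, so θ = 360° − 50.2° = 309.8°.
Age = 29.531 × 309.8°/360° ≈ 25.41 days.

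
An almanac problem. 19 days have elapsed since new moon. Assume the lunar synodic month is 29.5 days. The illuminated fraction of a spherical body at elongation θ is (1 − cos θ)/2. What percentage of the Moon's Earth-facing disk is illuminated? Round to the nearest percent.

81%

The Moon has covered 19/29.5 of its cycle, so θ ≈ 360° × 19/29.5 = 231.9°.
cos 231.9° = (-0.618), so f = (1 − (-0.618))/2 = 0.809, so 81%.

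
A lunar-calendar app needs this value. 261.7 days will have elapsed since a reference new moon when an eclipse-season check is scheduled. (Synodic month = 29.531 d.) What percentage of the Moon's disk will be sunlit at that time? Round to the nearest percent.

18%

Reduce mod P: 261.7 − 8×29.531 = 25.45 d into the current lunation.
The Moon has covered 25.45/29.531 of its cycle, so θ ≈ 360° × 25.45/29.531 = 310.3°.
With cos θ = 0.646, the lit fraction is (1 − 0.646)/2 ≈ 0.177, so 18%.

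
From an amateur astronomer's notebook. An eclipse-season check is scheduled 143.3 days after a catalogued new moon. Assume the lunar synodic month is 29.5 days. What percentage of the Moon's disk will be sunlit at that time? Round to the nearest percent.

Reduce mod P: 143.3 − 4×29.5 = 25.30 d into the current lunation.
Elongation θ = 360° × 25.30/29.5 ≈ 308.7°.
cos 308.7° = 0.626, so f = (1 − 0.626)/2 = 0.187, so 19%.

19%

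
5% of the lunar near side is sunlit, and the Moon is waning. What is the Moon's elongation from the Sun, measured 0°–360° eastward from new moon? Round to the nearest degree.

334°

Invert f = (1 − cos θ)/2 to get cos θ = 1 − 2(0.05) = 0.900, hence θ₀ = arccos 0.900 = 25.8°.
Waning ⇒ past full, so θ = 360° − 25.8° = 334.2°.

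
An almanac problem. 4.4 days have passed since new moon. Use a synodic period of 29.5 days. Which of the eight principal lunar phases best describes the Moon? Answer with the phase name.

waxing crescent

At 4.4/29.5 of the cycle, θ ≈ 54° — the waxing crescent range.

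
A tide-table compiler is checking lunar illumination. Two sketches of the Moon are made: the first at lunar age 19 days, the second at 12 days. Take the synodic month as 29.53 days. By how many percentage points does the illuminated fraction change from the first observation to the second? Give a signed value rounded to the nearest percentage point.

θ₁ = 360° × 19/29.53 = 231.6°, f₁ = (1 − cos θ₁)/2 = 0.810.
θ₂ = 360° × 12/29.53 = 146.3°, f₂ = (1 − cos θ₂)/2 = 0.916.
Change = f₂ − f₁ = +0.106 → +11 percentage points.

+11 pp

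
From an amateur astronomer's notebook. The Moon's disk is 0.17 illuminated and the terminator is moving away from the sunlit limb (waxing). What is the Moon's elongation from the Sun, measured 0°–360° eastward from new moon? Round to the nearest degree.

Invert f = (1 − cos θ)/2 to get cos θ = 1 − 2(0.17) = 0.660, hence θ₀ = arccos 0.660 = 48.7°.
The Moon is waxing (0°–180°), so θ = 48.7° directly.

49°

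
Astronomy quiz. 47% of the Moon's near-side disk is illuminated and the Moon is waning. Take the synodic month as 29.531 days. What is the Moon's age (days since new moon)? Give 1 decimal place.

Invert f = (1 − cos θ)/2 to get cos θ = 1 − 2(0.47) = 0.060, hence θ₀ = arccos 0.060 = 86.6°.
Waning ⇒ past full, so θ = 360° − 86.6° = 273.4°.
That fraction of the synodic month is 273.4/360 × 29.531 d ≈ 22.43 d.

22.4 days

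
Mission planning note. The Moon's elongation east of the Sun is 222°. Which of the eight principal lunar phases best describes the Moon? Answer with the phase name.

waning gibbous

222° lies in the waning gibbous sector of the 8-phase cycle.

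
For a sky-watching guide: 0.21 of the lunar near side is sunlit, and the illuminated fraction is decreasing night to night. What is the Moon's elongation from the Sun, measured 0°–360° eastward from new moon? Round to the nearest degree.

305°

Invert f = (1 − cos θ)/2 to get cos θ = 1 − 2(0.21) = 0.580, hence θ₀ = arccos 0.580 = 54.5°.
Waning ⇒ past full, so θ = 360° − 54.5° = 305.5°.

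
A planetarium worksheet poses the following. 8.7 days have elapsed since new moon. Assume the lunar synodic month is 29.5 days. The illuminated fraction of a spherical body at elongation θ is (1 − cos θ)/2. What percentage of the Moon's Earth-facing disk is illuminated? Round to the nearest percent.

The Moon has covered 8.7/29.5 of its cycle, so θ ≈ 360° × 8.7/29.5 = 106.2°.
cos 106.2° = (-0.278), so f = (1 − (-0.278))/2 = 0.639, so 64%.

64%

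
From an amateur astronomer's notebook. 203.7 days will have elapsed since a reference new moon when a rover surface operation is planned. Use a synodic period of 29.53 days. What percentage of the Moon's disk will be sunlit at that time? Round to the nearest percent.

203.7 d spans 6 complete synodic months (6 × 29.53 = 177.18 d) plus 26.52 d.
Elongation θ = 360° × 26.52/29.53 ≈ 323.3°.
With cos θ = 0.802, the lit fraction is (1 − 0.802)/2 ≈ 0.099, so 10%.

10%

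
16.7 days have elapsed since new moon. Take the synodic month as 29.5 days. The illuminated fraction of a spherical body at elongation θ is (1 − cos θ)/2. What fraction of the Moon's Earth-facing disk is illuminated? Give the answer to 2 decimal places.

0.96

Elongation θ = 360° × 16.7/29.5 ≈ 203.8°.
With cos θ = (-0.915), the lit fraction is (1 − (-0.915))/2 ≈ 0.957.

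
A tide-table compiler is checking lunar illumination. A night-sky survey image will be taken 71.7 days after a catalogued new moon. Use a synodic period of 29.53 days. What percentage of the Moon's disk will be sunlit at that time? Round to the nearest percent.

95%

Reduce mod P: 71.7 − 2×29.53 = 12.64 d into the current lunation.
The Moon has covered 12.64/29.53 of its cycle, so θ ≈ 360° × 12.64/29.53 = 154.1°.
With cos θ = (-0.900), the lit fraction is (1 − (-0.900))/2 ≈ 0.950, so 95%.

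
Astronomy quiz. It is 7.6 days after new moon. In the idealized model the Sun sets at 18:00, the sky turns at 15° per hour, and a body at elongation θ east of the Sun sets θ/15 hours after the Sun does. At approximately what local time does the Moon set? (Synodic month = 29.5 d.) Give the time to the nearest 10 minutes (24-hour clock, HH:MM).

Elongation θ = 360° × 7.6/29.5 ≈ 92.7°.
The Moon trails the Sun by θ/15 = 92.7/15 ≈ 6.18 hours.
18:00 + 6.183 h ≈ 00:11 → 00:10 to the nearest ten minutes.

00:10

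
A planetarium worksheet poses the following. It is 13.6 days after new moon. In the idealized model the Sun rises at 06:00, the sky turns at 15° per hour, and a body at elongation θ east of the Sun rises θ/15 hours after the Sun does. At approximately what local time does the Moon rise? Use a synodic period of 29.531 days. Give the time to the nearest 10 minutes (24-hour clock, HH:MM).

17:00

The Moon has covered 13.6/29.531 of its cycle, so θ ≈ 360° × 13.6/29.531 = 165.8°.
The Moon trails the Sun by θ/15 = 165.8/15 ≈ 11.05 hours.
06:00 + 11.053 h ≈ 17:03 → 17:00 to the nearest ten minutes.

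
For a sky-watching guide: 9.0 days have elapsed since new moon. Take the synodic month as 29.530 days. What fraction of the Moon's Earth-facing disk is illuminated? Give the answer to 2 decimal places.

Elongation θ = 360° × 9.0/29.530 ≈ 109.7°.
With cos θ = (-0.337), the lit fraction is (1 − (-0.337))/2 ≈ 0.669.

0.67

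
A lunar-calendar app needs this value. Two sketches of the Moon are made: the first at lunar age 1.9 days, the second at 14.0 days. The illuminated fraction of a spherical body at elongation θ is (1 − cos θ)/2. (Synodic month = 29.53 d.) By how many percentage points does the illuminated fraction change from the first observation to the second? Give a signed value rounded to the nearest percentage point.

θ₁ = 360° × 1.9/29.53 = 23.2°, f₁ = (1 − cos θ₁)/2 = 0.040.
θ₂ = 360° × 14.0/29.53 = 170.7°, f₂ = (1 − cos θ₂)/2 = 0.993.
Change = f₂ − f₁ = +0.953 → +95 percentage points.

+95 pp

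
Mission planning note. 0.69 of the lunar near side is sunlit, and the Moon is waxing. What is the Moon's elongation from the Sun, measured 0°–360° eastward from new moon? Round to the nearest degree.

Invert f = (1 − cos θ)/2 to get cos θ = 1 − 2(0.69) = -0.380, hence θ₀ = arccos -0.380 = 112.3°.
Waxing ⇒ before full, so θ = 112.3°.

112°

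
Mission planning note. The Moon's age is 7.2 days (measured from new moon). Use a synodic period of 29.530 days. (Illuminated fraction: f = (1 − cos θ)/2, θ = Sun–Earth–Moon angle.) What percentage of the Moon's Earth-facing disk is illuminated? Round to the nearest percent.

48%

Elongation θ = 360° × 7.2/29.530 ≈ 87.8°.
cos 87.8° = 0.039, so f = (1 − 0.039)/2 = 0.481, so 48%.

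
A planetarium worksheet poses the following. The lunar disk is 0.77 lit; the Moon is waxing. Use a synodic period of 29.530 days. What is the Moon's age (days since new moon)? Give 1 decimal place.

From f = (1 − cos θ)/2: cos θ = 1 − 2×0.77 = -0.540; arccos → 122.7°.
Before full moon the principal value applies: θ = 122.7°.
At 360°/29.530 d per day, 122.7° corresponds to 10.06 days.

10.1 days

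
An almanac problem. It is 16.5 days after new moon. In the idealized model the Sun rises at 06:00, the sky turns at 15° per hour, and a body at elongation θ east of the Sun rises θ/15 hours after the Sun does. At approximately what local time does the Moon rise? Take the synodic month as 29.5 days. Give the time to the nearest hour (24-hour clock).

19:00

Phase angle: θ = 360°·(16.5 d)/(29.5 d) = 201.4°.
Delay after the Sun = 201.4° / (15°/h) ≈ 13.42 h.
06:00 + 13.42 h ≈ 19:25 → 19:00 to the nearest hour.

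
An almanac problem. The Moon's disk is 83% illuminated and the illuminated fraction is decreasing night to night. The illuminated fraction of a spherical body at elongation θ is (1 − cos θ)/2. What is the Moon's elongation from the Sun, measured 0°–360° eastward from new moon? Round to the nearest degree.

229°

Invert f = (1 − cos θ)/2 to get cos θ = 1 − 2(0.83) = -0.660, hence θ₀ = arccos -0.660 = 131.3°.
Waning ⇒ past full, so θ = 360° − 131.3° = 228.7°.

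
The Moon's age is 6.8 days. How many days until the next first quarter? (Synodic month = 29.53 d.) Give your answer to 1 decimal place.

First quarter is 0.25 of the way through the cycle: age 0.25 × 29.53 = 7.383 d.
That is 7.383 − 6.8 = 0.583 days ahead.

0.6 days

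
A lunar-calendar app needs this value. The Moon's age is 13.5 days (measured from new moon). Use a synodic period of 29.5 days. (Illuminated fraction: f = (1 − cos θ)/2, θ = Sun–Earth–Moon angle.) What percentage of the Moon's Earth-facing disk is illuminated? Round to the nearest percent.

98%

Phase angle: θ = 360°·(13.5 d)/(29.5 d) = 164.7°.
With cos θ = (-0.965), the lit fraction is (1 − (-0.965))/2 ≈ 0.982, so 98%.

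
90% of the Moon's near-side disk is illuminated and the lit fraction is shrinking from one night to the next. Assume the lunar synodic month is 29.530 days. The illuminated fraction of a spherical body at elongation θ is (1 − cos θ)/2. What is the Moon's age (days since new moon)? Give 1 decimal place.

cos θ = 1 − 2f = -0.800, giving a principal value of 143.1°.
Since the Moon is past full (waning), take the reflex angle: θ = 360° − 143.1° = 216.9°.
At 360°/29.530 d per day, 216.9° corresponds to 17.79 days.

17.8 days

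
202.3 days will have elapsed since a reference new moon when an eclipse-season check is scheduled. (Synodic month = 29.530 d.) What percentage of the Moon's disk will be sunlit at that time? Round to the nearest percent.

20%

Reduce mod P: 202.3 − 6×29.530 = 25.12 d into the current lunation.
Elongation θ = 360° × 25.12/29.530 ≈ 306.2°.
cos 306.2° = 0.591, so f = (1 − 0.591)/2 = 0.204, so 20%.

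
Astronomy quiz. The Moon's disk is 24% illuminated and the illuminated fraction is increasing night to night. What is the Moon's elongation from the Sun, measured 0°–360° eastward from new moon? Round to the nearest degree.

From f = (1 − cos θ)/2: cos θ = 1 − 2×0.24 = 0.520; arccos → 58.7°.
Waxing ⇒ before full, so θ = 58.7°.

59°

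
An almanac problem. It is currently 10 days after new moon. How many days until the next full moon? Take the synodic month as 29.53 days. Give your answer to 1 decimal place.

Full moon is 0.5 of the way through the cycle: age 0.5 × 29.53 = 14.765 d.
So 4.765 days remain (14.765 − 10).

4.8 days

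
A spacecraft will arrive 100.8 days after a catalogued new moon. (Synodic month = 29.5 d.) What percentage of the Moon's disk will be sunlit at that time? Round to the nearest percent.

93%

Reduce mod P: 100.8 − 3×29.5 = 12.30 d into the current lunation.
The Moon has covered 12.30/29.5 of its cycle, so θ ≈ 360° × 12.30/29.5 = 150.1°.
Illuminated fraction = (1 − cos 150.1°)/2 = (1 − (-0.867))/2 ≈ 0.933, so 93%.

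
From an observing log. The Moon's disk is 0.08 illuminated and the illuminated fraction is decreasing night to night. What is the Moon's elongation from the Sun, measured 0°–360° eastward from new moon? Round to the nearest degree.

327°

Invert f = (1 − cos θ)/2 to get cos θ = 1 − 2(0.08) = 0.840, hence θ₀ = arccos 0.840 = 32.9°.
A waning Moon lies in 180°–360°, so θ = 360° − 32.9° = 327.1°.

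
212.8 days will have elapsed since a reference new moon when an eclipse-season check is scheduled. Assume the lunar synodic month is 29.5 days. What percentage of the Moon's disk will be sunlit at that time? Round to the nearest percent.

Reduce mod P: 212.8 − 7×29.5 = 6.30 d into the current lunation.
The Moon has covered 6.30/29.5 of its cycle, so θ ≈ 360° × 6.30/29.5 = 76.9°.
Illuminated fraction = (1 − cos 76.9°)/2 = (1 − 0.227)/2 ≈ 0.387, so 39%.

39%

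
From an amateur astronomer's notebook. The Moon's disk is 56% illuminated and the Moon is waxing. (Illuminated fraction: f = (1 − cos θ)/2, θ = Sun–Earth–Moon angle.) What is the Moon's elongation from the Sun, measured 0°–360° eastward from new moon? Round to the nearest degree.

cos θ = 1 − 2f = -0.120, giving a principal value of 96.9°.
The Moon is waxing (0°–180°), so θ = 96.9° directly.

97°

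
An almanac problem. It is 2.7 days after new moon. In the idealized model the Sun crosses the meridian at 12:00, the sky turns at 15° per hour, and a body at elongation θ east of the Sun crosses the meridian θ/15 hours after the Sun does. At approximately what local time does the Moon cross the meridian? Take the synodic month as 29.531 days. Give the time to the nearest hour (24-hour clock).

The Moon has covered 2.7/29.531 of its cycle, so θ ≈ 360° × 2.7/29.531 = 32.9°.
The Moon trails the Sun by θ/15 = 32.9/15 ≈ 2.19 hours.
12:00 + 2.19 h ≈ 14:12 → 14:00 to the nearest hour.

14:00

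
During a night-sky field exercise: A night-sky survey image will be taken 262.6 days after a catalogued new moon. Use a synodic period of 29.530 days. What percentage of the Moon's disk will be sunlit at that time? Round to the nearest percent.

11%

262.6 d spans 8 complete synodic months (8 × 29.530 = 236.24 d) plus 26.36 d.
Phase angle: θ = 360°·(26.36 d)/(29.530 d) = 321.4°.
Illuminated fraction = (1 − cos 321.4°)/2 = (1 − 0.781)/2 ≈ 0.109, so 11%.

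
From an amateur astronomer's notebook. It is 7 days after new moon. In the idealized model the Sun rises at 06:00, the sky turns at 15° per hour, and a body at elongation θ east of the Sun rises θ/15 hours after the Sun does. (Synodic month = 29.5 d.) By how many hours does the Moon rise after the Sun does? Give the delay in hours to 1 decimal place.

The Moon has covered 7/29.5 of its cycle, so θ ≈ 360° × 7/29.5 = 85.4°.
The Moon trails the Sun by θ/15 = 85.4/15 ≈ 5.69 hours.
So the Moon rises 5.69 h after the Sun.

5.7 h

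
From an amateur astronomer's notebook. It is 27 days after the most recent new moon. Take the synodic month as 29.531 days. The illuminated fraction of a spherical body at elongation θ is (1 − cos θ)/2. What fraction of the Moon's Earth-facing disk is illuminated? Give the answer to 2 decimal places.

0.07

Phase angle: θ = 360°·(27 d)/(29.531 d) = 329.1°.
Illuminated fraction = (1 − cos 329.1°)/2 = (1 − 0.858)/2 ≈ 0.071.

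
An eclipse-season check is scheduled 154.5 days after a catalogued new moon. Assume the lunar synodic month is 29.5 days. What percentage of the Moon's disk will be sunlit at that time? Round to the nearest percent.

154.5 d spans 5 complete synodic months (5 × 29.5 = 147.50 d) plus 7.00 d.
The Moon has covered 7.00/29.5 of its cycle, so θ ≈ 360° × 7.00/29.5 = 85.4°.
Illuminated fraction = (1 − cos 85.4°)/2 = (1 − 0.080)/2 ≈ 0.460, so 46%.

46%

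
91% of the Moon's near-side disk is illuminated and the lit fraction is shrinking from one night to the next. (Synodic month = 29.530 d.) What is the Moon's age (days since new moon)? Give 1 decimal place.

Invert f = (1 − cos θ)/2 to get cos θ = 1 − 2(0.91) = -0.820, hence θ₀ = arccos -0.820 = 145.1°.
A waning Moon lies in 180°–360°, so θ = 360° − 145.1° = 214.9°.
That fraction of the synodic month is 214.9/360 × 29.530 d ≈ 17.63 d.

17.6 days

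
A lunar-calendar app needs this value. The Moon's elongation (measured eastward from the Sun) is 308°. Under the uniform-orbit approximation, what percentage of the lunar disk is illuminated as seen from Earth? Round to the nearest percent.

19%

f = (1 − cos 308°)/2 = (1 − 0.616)/2 ≈ 0.192, i.e. 19%.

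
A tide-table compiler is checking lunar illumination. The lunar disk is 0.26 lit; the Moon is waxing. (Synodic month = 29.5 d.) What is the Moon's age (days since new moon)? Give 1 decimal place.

5.0 days

From f = (1 − cos θ)/2: cos θ = 1 − 2×0.26 = 0.480; arccos → 61.3°.
Before full moon the principal value applies: θ = 61.3°.
That fraction of the synodic month is 61.3/360 × 29.5 d ≈ 5.02 d.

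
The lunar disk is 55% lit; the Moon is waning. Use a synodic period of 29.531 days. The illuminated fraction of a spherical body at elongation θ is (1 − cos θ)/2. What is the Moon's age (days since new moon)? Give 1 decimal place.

From f = (1 − cos θ)/2: cos θ = 1 − 2×0.55 = -0.100; arccos → 95.7°.
Since the Moon is past full (waning), take the reflex angle: θ = 360° − 95.7° = 264.3°.
That fraction of the synodic month is 264.3/360 × 29.531 d ≈ 21.68 d.

21.7 days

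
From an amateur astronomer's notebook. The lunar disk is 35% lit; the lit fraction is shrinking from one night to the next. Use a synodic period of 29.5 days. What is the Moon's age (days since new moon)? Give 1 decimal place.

cos θ = 1 − 2f = 0.300, giving a principal value of 72.5°.
Waning ⇒ past full, so θ = 360° − 72.5° = 287.5°.
That fraction of the synodic month is 287.5/360 × 29.5 d ≈ 23.56 d.

23.6 days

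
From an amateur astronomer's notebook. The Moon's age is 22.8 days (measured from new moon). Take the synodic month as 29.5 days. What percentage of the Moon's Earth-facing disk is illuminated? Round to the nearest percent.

Elongation θ = 360° × 22.8/29.5 ≈ 278.2°.
Illuminated fraction = (1 − cos 278.2°)/2 = (1 − 0.143)/2 ≈ 0.428, so 43%.

43%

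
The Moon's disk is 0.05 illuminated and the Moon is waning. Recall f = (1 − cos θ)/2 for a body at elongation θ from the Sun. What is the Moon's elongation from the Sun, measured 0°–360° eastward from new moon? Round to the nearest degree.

334°

cos θ = 1 − 2f = 0.900, giving a principal value of 25.8°.
Waning ⇒ past full, so θ = 360° − 25.8° = 334.2°.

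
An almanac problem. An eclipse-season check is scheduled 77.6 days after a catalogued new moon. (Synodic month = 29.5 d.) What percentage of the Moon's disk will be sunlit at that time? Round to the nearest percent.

84%

Reduce mod P: 77.6 − 2×29.5 = 18.60 d into the current lunation.
Phase angle: θ = 360°·(18.60 d)/(29.5 d) = 227.0°.
Illuminated fraction = (1 − cos 227.0°)/2 = (1 − (-0.682))/2 ≈ 0.841, so 84%.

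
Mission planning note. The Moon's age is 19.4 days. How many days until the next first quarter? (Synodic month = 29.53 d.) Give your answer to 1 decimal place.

17.5 days

First quarter is 0.25 of the way through the cycle: age 0.25 × 29.53 = 7.383 d.
Already past this cycle's first quarter; the next is at 7.383 + 29.53 = 36.913 d, so 36.913 − 19.4 = 17.513 days.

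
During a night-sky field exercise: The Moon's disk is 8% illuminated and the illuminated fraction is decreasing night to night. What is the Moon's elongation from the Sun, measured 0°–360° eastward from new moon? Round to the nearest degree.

Invert f = (1 − cos θ)/2 to get cos θ = 1 − 2(0.08) = 0.840, hence θ₀ = arccos 0.840 = 32.9°.
Waning ⇒ past full, so θ = 360° − 32.9° = 327.1°.

327°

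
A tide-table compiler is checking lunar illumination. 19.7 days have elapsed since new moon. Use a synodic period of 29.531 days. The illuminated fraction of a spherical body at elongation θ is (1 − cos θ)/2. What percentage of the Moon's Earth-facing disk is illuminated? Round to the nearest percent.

Elongation θ = 360° × 19.7/29.531 ≈ 240.2°.
Illuminated fraction = (1 − cos 240.2°)/2 = (1 − (-0.498))/2 ≈ 0.749, so 75%.

75%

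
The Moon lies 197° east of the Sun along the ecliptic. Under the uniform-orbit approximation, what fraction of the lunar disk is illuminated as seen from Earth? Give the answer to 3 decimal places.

0.978

Half-versine of 197°: (1 − (-0.956))/2 = 0.978.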